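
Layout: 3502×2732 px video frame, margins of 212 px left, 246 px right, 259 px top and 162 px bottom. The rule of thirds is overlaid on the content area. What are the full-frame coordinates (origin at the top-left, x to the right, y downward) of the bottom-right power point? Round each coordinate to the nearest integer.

(2241, 1800)

Content width = 3502 − 212 − 246 = 3044 px; content height = 2732 − 259 − 162 = 2311 px.
Bottom-right is two-thirds across and two-thirds down within the content area.
x = 212 + 2 × 3044/3 = 212 + 2029.33 ≈ 2241
y = 259 + 2 × 2311/3 = 259 + 1540.67 ≈ 1800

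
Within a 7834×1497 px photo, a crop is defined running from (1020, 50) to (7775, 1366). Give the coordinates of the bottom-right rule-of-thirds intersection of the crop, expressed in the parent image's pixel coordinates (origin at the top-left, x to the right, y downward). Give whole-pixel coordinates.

(5523, 927)

Crop width = 7775 − 1020 = 6755 px; one third is 2251.67 px.
Crop height = 1366 − 50 = 1316 px; one third is 438.67 px.
The bottom-right point is two-thirds across and two-thirds down within the crop:
x = 1020 + 2 × 2251.67 ≈ 5523; y = 50 + 2 × 438.67 ≈ 927.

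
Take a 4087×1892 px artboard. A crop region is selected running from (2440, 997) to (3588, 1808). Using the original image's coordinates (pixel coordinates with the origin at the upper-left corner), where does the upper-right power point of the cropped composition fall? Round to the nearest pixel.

(3205, 1267)

Crop width = 3588 − 2440 = 1148 px; one third is 382.67 px.
Crop height = 1808 − 997 = 811 px; one third is 270.33 px.
The upper-right point is two-thirds across and one-third down within the crop:
x = 2440 + 2 × 382.67 ≈ 3205; y = 997 + 1 × 270.33 ≈ 1267.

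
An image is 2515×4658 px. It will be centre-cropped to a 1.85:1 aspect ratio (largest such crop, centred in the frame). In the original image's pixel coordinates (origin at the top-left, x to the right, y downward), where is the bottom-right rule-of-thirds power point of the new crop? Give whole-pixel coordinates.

x = 1677 px, y = 2556 px

2515/4658 < 1.85/1, so the 1.85:1 crop keeps the full width 2515 and trims height to 2515 × 1/1.85 = 1359.46 px.
Top offset = (4658 − 1359.46)/2 = 1649.27 px; left offset = 0.
Bottom-right is two-thirds across and two-thirds down within the crop:
x = 0.00 + 2 × 2515.00/3 ≈ 1677; y = 1649.27 + 2 × 1359.46/3 ≈ 2556.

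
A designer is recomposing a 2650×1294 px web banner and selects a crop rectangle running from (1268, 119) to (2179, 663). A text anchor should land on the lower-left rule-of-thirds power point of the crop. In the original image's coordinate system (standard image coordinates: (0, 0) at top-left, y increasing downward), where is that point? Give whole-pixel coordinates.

Crop width = 2179 − 1268 = 911 px; one third is 303.67 px.
Crop height = 663 − 119 = 544 px; one third is 181.33 px.
The lower-left point is one-third across and two-thirds down within the crop:
x = 1268 + 1 × 303.67 ≈ 1572; y = 119 + 2 × 181.33 ≈ 482.

x = 1572 px, y = 482 px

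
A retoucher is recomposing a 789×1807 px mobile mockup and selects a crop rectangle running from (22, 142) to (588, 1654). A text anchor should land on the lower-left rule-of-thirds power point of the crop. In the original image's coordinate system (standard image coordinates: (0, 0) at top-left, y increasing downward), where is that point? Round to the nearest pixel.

Crop width = 588 − 22 = 566 px; one third is 188.67 px.
Crop height = 1654 − 142 = 1512 px; one third is 504.00 px.
The lower-left point is one-third across and two-thirds down within the crop:
x = 22 + 1 × 188.67 ≈ 211; y = 142 + 2 × 504.00 ≈ 1150.

(211, 1150)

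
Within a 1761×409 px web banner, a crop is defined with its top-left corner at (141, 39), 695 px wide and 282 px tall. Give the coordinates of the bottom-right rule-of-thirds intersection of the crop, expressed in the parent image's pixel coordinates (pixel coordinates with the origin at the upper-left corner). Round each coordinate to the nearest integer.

One third of the crop width 695 is 231.67 px.
One third of the crop height 282 is 94.00 px.
The bottom-right point is two-thirds across and two-thirds down within the crop:
x = 141 + 2 × 231.67 ≈ 604; y = 39 + 2 × 94.00 ≈ 227.

(604, 227)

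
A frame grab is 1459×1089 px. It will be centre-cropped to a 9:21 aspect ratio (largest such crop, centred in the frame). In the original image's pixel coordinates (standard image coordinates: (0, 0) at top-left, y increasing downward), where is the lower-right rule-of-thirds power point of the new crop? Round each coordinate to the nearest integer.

1459/1089 > 9/21, so the 9:21 crop keeps the full height 1089 and trims width to 1089 × 9/21 = 466.71 px.
Left offset = (1459 − 466.71)/2 = 496.14 px; top offset = 0.
Lower-right is two-thirds across and two-thirds down within the crop:
x = 496.14 + 2 × 466.71/3 ≈ 807; y = 0.00 + 2 × 1089.00/3 ≈ 726.

(807, 726)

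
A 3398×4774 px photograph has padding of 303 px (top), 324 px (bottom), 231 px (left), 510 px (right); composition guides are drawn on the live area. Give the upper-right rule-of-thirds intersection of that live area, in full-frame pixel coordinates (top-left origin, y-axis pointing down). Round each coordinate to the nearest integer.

(2002, 1685)

Content width = 3398 − 231 − 510 = 2657 px; content height = 4774 − 303 − 324 = 4147 px.
Upper-right is two-thirds across and one-third down within the live area.
x = 231 + 2 × 2657/3 = 231 + 1771.33 ≈ 2002
y = 303 + 1 × 4147/3 = 303 + 1382.33 ≈ 1685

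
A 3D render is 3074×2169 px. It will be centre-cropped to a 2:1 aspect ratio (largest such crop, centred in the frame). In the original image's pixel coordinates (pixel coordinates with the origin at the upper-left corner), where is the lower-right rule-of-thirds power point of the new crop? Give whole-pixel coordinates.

3074/2169 < 2/1, so the 2:1 crop keeps the full width 3074 and trims height to 3074 × 1/2 = 1537.00 px.
Top offset = (2169 − 1537.00)/2 = 316.00 px; left offset = 0.
Lower-right is two-thirds across and two-thirds down within the crop:
x = 0.00 + 2 × 3074.00/3 ≈ 2049; y = 316.00 + 2 × 1537.00/3 ≈ 1341.

(2049, 1341)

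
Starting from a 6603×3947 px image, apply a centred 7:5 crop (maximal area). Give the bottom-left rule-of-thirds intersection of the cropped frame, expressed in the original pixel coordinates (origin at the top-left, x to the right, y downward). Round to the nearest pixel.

x = 2381 px, y = 2631 px

6603/3947 > 7/5, so the 7:5 crop keeps the full height 3947 and trims width to 3947 × 7/5 = 5525.80 px.
Left offset = (6603 − 5525.80)/2 = 538.60 px; top offset = 0.
Bottom-left is one-third across and two-thirds down within the crop:
x = 538.60 + 1 × 5525.80/3 ≈ 2381; y = 0.00 + 2 × 3947.00/3 ≈ 2631.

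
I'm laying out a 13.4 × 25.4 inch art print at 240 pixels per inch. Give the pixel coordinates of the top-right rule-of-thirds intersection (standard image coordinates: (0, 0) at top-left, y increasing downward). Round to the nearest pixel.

(2144, 2032)

In pixels the canvas is 13.4 × 240 = 3216 wide and 25.4 × 240 = 6096 tall.
The top-right point is two-thirds across and one-third down:
x = 2 × 3216/3 ≈ 2144; y = 1 × 6096/3 ≈ 2032.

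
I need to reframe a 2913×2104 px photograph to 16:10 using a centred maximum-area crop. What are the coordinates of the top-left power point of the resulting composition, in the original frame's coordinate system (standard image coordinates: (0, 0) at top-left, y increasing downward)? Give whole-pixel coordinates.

2913/2104 < 16/10, so the 16:10 crop keeps the full width 2913 and trims height to 2913 × 10/16 = 1820.62 px.
Top offset = (2104 − 1820.62)/2 = 141.69 px; left offset = 0.
Top-left is one-third across and one-third down within the crop:
x = 0.00 + 1 × 2913.00/3 ≈ 971; y = 141.69 + 1 × 1820.62/3 ≈ 749.

(971, 749)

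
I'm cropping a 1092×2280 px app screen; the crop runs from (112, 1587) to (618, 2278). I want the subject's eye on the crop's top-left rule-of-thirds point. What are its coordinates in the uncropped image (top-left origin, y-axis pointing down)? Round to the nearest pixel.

Crop width = 618 − 112 = 506 px; one third is 168.67 px.
Crop height = 2278 − 1587 = 691 px; one third is 230.33 px.
The top-left point is one-third across and one-third down within the crop:
x = 112 + 1 × 168.67 ≈ 281; y = 1587 + 1 × 230.33 ≈ 1817.

(281, 1817)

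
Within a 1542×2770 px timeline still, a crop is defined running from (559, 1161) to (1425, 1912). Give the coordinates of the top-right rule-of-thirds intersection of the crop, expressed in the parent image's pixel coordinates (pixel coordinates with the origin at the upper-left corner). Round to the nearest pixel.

Crop width = 1425 − 559 = 866 px; one third is 288.67 px.
Crop height = 1912 − 1161 = 751 px; one third is 250.33 px.
The top-right point is two-thirds across and one-third down within the crop:
x = 559 + 2 × 288.67 ≈ 1136; y = 1161 + 1 × 250.33 ≈ 1411.

x = 1136 px, y = 1411 px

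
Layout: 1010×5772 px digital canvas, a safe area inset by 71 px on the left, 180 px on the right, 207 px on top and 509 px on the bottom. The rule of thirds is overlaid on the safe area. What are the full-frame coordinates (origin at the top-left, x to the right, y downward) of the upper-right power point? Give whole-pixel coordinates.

x = 577 px, y = 1892 px

Content width = 1010 − 71 − 180 = 759 px; content height = 5772 − 207 − 509 = 5056 px.
Upper-right is two-thirds across and one-third down within the safe area.
x = 71 + 2 × 759/3 = 71 + 506.00 ≈ 577
y = 207 + 1 × 5056/3 = 207 + 1685.33 ≈ 1892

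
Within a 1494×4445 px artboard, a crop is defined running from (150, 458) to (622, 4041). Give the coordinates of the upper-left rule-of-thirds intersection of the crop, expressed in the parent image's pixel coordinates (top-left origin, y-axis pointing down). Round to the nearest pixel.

Crop width = 622 − 150 = 472 px; one third is 157.33 px.
Crop height = 4041 − 458 = 3583 px; one third is 1194.33 px.
The upper-left point is one-third across and one-third down within the crop:
x = 150 + 1 × 157.33 ≈ 307; y = 458 + 1 × 1194.33 ≈ 1652.

x = 307 px, y = 1652 px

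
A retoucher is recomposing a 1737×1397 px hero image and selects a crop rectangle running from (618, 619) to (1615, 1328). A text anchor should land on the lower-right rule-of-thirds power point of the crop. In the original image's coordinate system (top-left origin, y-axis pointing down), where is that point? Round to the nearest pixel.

x = 1283 px, y = 1092 px

Crop width = 1615 − 618 = 997 px; one third is 332.33 px.
Crop height = 1328 − 619 = 709 px; one third is 236.33 px.
The lower-right point is two-thirds across and two-thirds down within the crop:
x = 618 + 2 × 332.33 ≈ 1283; y = 619 + 2 × 236.33 ≈ 1092.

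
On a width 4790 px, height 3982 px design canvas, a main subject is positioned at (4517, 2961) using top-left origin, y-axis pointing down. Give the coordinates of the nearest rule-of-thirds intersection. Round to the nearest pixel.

Third lines: x ∈ {1597, 3193}, y ∈ {1327, 2655}.
4517 is closer to x = 3193; 2961 is closer to y = 2655.
So the nearest intersection is the lower-right power point.

x = 3193 px, y = 2655 px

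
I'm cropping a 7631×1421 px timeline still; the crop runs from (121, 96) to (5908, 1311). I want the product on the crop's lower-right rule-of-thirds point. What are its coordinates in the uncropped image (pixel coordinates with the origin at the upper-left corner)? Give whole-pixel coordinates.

Crop width = 5908 − 121 = 5787 px; one third is 1929.00 px.
Crop height = 1311 − 96 = 1215 px; one third is 405.00 px.
The lower-right point is two-thirds across and two-thirds down within the crop:
x = 121 + 2 × 1929.00 ≈ 3979; y = 96 + 2 × 405.00 ≈ 906.

x = 3979 px, y = 906 px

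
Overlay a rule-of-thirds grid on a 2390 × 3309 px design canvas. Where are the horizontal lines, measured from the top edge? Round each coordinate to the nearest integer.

1103 px and 2206 px

3309 / 3 = 1103, so the horizontal lines sit at one and two thirds of 3309.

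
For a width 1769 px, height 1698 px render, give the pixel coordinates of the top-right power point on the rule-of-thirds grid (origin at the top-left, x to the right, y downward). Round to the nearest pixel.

x = 1179 px, y = 566 px

The top-right point sits two-thirds of the way across and one-third of the way down.
x = 2 × 1769/3 ≈ 1179; y = 1 × 1698/3 ≈ 566.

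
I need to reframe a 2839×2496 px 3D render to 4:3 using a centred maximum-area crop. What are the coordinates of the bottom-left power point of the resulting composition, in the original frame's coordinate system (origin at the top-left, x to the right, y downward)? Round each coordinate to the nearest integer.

x = 946 px, y = 1603 px

2839/2496 < 4/3, so the 4:3 crop keeps the full width 2839 and trims height to 2839 × 3/4 = 2129.25 px.
Top offset = (2496 − 2129.25)/2 = 183.38 px; left offset = 0.
Bottom-left is one-third across and two-thirds down within the crop:
x = 0.00 + 1 × 2839.00/3 ≈ 946; y = 183.38 + 2 × 2129.25/3 ≈ 1603.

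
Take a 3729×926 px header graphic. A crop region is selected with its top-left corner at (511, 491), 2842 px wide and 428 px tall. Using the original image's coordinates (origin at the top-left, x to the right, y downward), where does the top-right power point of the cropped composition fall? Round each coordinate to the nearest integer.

One third of the crop width 2842 is 947.33 px.
One third of the crop height 428 is 142.67 px.
The top-right point is two-thirds across and one-third down within the crop:
x = 511 + 2 × 947.33 ≈ 2406; y = 491 + 1 × 142.67 ≈ 634.

x = 2406 px, y = 634 px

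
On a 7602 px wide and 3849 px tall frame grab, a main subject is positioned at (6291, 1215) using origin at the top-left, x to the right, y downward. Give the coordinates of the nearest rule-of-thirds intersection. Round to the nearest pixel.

x = 5068 px, y = 1283 px

Third lines: x ∈ {2534, 5068}, y ∈ {1283, 2566}.
6291 is closer to x = 5068; 1215 is closer to y = 1283.
So the nearest intersection is the upper-right power point.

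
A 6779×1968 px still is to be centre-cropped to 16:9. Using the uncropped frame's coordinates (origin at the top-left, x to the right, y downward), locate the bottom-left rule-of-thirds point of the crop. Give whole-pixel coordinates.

6779/1968 > 16/9, so the 16:9 crop keeps the full height 1968 and trims width to 1968 × 16/9 = 3498.67 px.
Left offset = (6779 − 3498.67)/2 = 1640.17 px; top offset = 0.
Bottom-left is one-third across and two-thirds down within the crop:
x = 1640.17 + 1 × 3498.67/3 ≈ 2806; y = 0.00 + 2 × 1968.00/3 ≈ 1312.

x = 2806 px, y = 1312 px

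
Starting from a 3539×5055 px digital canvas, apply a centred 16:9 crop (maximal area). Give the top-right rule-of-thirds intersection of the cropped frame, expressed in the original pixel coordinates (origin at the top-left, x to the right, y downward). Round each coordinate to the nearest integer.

(2359, 2196)

3539/5055 < 16/9, so the 16:9 crop keeps the full width 3539 and trims height to 3539 × 9/16 = 1990.69 px.
Top offset = (5055 − 1990.69)/2 = 1532.16 px; left offset = 0.
Top-right is two-thirds across and one-third down within the crop:
x = 0.00 + 2 × 3539.00/3 ≈ 2359; y = 1532.16 + 1 × 1990.69/3 ≈ 2196.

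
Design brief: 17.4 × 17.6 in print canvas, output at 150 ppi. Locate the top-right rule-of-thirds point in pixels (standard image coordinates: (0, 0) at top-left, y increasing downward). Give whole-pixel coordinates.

(1740, 880)

In pixels the canvas is 17.4 × 150 = 2610 wide and 17.6 × 150 = 2640 tall.
The top-right point is two-thirds across and one-third down:
x = 2 × 2610/3 ≈ 1740; y = 1 × 2640/3 ≈ 880.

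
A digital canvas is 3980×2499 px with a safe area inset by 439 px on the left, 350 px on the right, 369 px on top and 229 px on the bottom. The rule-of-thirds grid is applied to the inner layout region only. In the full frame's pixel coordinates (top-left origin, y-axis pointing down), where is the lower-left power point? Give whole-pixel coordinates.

(1503, 1636)

Content width = 3980 − 439 − 350 = 3191 px; content height = 2499 − 369 − 229 = 1901 px.
Lower-left is one-third across and two-thirds down within the inner layout region.
x = 439 + 1 × 3191/3 = 439 + 1063.67 ≈ 1503
y = 369 + 2 × 1901/3 = 369 + 1267.33 ≈ 1636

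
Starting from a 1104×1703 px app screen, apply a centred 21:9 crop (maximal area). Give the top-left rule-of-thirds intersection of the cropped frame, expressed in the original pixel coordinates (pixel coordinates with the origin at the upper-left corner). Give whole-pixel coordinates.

1104/1703 < 21/9, so the 21:9 crop keeps the full width 1104 and trims height to 1104 × 9/21 = 473.14 px.
Top offset = (1703 − 473.14)/2 = 614.93 px; left offset = 0.
Top-left is one-third across and one-third down within the crop:
x = 0.00 + 1 × 1104.00/3 ≈ 368; y = 614.93 + 1 × 473.14/3 ≈ 773.

(368, 773)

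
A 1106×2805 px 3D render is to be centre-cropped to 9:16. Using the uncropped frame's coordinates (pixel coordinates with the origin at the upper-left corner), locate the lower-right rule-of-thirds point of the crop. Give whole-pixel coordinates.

1106/2805 < 9/16, so the 9:16 crop keeps the full width 1106 and trims height to 1106 × 16/9 = 1966.22 px.
Top offset = (2805 − 1966.22)/2 = 419.39 px; left offset = 0.
Lower-right is two-thirds across and two-thirds down within the crop:
x = 0.00 + 2 × 1106.00/3 ≈ 737; y = 419.39 + 2 × 1966.22/3 ≈ 1730.

(737, 1730)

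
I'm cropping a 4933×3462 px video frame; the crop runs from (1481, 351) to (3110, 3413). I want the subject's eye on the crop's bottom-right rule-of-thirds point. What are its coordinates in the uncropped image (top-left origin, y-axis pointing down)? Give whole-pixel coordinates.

x = 2567 px, y = 2392 px

Crop width = 3110 − 1481 = 1629 px; one third is 543.00 px.
Crop height = 3413 − 351 = 3062 px; one third is 1020.67 px.
The bottom-right point is two-thirds across and two-thirds down within the crop:
x = 1481 + 2 × 543.00 ≈ 2567; y = 351 + 2 × 1020.67 ≈ 2392.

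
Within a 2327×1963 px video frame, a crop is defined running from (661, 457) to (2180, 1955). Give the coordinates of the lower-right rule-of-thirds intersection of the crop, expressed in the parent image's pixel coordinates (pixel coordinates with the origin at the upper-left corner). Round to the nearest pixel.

x = 1674 px, y = 1456 px

Crop width = 2180 − 661 = 1519 px; one third is 506.33 px.
Crop height = 1955 − 457 = 1498 px; one third is 499.33 px.
The lower-right point is two-thirds across and two-thirds down within the crop:
x = 661 + 2 × 506.33 ≈ 1674; y = 457 + 2 × 499.33 ≈ 1456.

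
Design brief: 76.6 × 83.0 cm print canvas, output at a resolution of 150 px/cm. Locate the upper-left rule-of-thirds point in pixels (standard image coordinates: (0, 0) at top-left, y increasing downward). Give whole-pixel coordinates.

x = 3830 px, y = 4150 px

In pixels the canvas is 76.6 × 150 = 11490 wide and 83.0 × 150 = 12450 tall.
The upper-left point is one-third across and one-third down:
x = 1 × 11490/3 ≈ 3830; y = 1 × 12450/3 ≈ 4150.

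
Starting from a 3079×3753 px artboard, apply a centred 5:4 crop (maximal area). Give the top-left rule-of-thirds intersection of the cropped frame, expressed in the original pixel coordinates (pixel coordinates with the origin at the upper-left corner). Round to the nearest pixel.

3079/3753 < 5/4, so the 5:4 crop keeps the full width 3079 and trims height to 3079 × 4/5 = 2463.20 px.
Top offset = (3753 − 2463.20)/2 = 644.90 px; left offset = 0.
Top-left is one-third across and one-third down within the crop:
x = 0.00 + 1 × 3079.00/3 ≈ 1026; y = 644.90 + 1 × 2463.20/3 ≈ 1466.

(1026, 1466)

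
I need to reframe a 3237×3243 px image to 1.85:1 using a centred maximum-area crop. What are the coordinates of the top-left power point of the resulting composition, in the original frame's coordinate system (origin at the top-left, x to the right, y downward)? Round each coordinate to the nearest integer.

(1079, 1330)

3237/3243 < 1.85/1, so the 1.85:1 crop keeps the full width 3237 and trims height to 3237 × 1/1.85 = 1749.73 px.
Top offset = (3243 − 1749.73)/2 = 746.64 px; left offset = 0.
Top-left is one-third across and one-third down within the crop:
x = 0.00 + 1 × 3237.00/3 ≈ 1079; y = 746.64 + 1 × 1749.73/3 ≈ 1330.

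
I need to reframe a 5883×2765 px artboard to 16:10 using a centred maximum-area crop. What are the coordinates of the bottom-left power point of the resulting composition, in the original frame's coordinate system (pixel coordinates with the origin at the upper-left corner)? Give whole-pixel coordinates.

x = 2204 px, y = 1843 px

5883/2765 > 16/10, so the 16:10 crop keeps the full height 2765 and trims width to 2765 × 16/10 = 4424.00 px.
Left offset = (5883 − 4424.00)/2 = 729.50 px; top offset = 0.
Bottom-left is one-third across and two-thirds down within the crop:
x = 729.50 + 1 × 4424.00/3 ≈ 2204; y = 0.00 + 2 × 2765.00/3 ≈ 1843.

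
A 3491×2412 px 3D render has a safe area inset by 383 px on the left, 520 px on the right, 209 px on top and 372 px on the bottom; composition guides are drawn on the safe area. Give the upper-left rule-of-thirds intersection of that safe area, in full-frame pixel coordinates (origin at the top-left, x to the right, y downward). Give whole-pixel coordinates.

Content width = 3491 − 383 − 520 = 2588 px; content height = 2412 − 209 − 372 = 1831 px.
Upper-left is one-third across and one-third down within the safe area.
x = 383 + 1 × 2588/3 = 383 + 862.67 ≈ 1246
y = 209 + 1 × 1831/3 = 209 + 610.33 ≈ 819

(1246, 819)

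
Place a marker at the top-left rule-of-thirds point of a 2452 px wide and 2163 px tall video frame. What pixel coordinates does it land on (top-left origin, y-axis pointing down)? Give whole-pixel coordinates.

The top-left point sits one-third of the way across and one-third of the way down.
x = 1 × 2452/3 ≈ 817; y = 1 × 2163/3 ≈ 721.

(817, 721)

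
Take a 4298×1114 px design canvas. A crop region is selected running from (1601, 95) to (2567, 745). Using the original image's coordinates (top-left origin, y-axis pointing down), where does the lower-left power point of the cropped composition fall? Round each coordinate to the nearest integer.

Crop width = 2567 − 1601 = 966 px; one third is 322.00 px.
Crop height = 745 − 95 = 650 px; one third is 216.67 px.
The lower-left point is one-third across and two-thirds down within the crop:
x = 1601 + 1 × 322.00 ≈ 1923; y = 95 + 2 × 216.67 ≈ 528.

(1923, 528)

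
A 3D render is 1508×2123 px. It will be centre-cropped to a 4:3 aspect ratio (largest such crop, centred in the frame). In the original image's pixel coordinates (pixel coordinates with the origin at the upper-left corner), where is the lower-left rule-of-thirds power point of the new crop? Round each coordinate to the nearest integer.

x = 503 px, y = 1250 px

1508/2123 < 4/3, so the 4:3 crop keeps the full width 1508 and trims height to 1508 × 3/4 = 1131.00 px.
Top offset = (2123 − 1131.00)/2 = 496.00 px; left offset = 0.
Lower-left is one-third across and two-thirds down within the crop:
x = 0.00 + 1 × 1508.00/3 ≈ 503; y = 496.00 + 2 × 1131.00/3 ≈ 1250.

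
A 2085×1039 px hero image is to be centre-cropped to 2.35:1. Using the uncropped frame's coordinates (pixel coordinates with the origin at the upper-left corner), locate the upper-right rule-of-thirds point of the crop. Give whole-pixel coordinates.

2085/1039 < 2.35/1, so the 2.35:1 crop keeps the full width 2085 and trims height to 2085 × 1/2.35 = 887.23 px.
Top offset = (1039 − 887.23)/2 = 75.88 px; left offset = 0.
Upper-right is two-thirds across and one-third down within the crop:
x = 0.00 + 2 × 2085.00/3 ≈ 1390; y = 75.88 + 1 × 887.23/3 ≈ 372.

x = 1390 px, y = 372 px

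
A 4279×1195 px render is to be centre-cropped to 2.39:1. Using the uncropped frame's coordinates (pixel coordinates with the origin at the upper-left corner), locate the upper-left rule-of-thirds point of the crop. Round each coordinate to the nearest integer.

4279/1195 > 2.39/1, so the 2.39:1 crop keeps the full height 1195 and trims width to 1195 × 2.39/1 = 2856.05 px.
Left offset = (4279 − 2856.05)/2 = 711.47 px; top offset = 0.
Upper-left is one-third across and one-third down within the crop:
x = 711.47 + 1 × 2856.05/3 ≈ 1663; y = 0.00 + 1 × 1195.00/3 ≈ 398.

x = 1663 px, y = 398 px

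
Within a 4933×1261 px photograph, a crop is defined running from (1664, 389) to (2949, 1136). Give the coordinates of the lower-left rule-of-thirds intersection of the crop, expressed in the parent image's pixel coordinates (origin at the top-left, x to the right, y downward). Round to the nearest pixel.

Crop width = 2949 − 1664 = 1285 px; one third is 428.33 px.
Crop height = 1136 − 389 = 747 px; one third is 249.00 px.
The lower-left point is one-third across and two-thirds down within the crop:
x = 1664 + 1 × 428.33 ≈ 2092; y = 389 + 2 × 249.00 ≈ 887.

x = 2092 px, y = 887 px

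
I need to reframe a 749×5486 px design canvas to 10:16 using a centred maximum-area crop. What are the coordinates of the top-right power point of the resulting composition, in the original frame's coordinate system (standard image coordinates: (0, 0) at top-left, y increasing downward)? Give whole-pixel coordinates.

749/5486 < 10/16, so the 10:16 crop keeps the full width 749 and trims height to 749 × 16/10 = 1198.40 px.
Top offset = (5486 − 1198.40)/2 = 2143.80 px; left offset = 0.
Top-right is two-thirds across and one-third down within the crop:
x = 0.00 + 2 × 749.00/3 ≈ 499; y = 2143.80 + 1 × 1198.40/3 ≈ 2543.

(499, 2543)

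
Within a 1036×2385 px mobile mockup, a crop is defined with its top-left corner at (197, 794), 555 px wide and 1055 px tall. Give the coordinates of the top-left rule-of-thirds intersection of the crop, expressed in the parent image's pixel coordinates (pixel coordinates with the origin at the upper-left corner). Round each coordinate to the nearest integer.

One third of the crop width 555 is 185.00 px.
One third of the crop height 1055 is 351.67 px.
The top-left point is one-third across and one-third down within the crop:
x = 197 + 1 × 185.00 ≈ 382; y = 794 + 1 × 351.67 ≈ 1146.

x = 382 px, y = 1146 px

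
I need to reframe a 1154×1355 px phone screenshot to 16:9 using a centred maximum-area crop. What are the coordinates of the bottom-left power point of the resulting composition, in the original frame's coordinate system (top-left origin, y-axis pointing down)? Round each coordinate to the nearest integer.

x = 385 px, y = 786 px

1154/1355 < 16/9, so the 16:9 crop keeps the full width 1154 and trims height to 1154 × 9/16 = 649.12 px.
Top offset = (1355 − 649.12)/2 = 352.94 px; left offset = 0.
Bottom-left is one-third across and two-thirds down within the crop:
x = 0.00 + 1 × 1154.00/3 ≈ 385; y = 352.94 + 2 × 649.12/3 ≈ 786.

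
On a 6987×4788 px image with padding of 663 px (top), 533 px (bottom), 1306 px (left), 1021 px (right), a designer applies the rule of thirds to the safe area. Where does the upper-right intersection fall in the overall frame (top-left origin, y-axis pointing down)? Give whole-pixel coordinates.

(4413, 1860)

Content width = 6987 − 1306 − 1021 = 4660 px; content height = 4788 − 663 − 533 = 3592 px.
Upper-right is two-thirds across and one-third down within the safe area.
x = 1306 + 2 × 4660/3 = 1306 + 3106.67 ≈ 4413
y = 663 + 1 × 3592/3 = 663 + 1197.33 ≈ 1860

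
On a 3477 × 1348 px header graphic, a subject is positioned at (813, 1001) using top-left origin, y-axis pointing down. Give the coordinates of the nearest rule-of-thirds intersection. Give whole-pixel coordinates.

(1159, 899)

Third lines: x ∈ {1159, 2318}, y ∈ {449, 899}.
813 is closer to x = 1159; 1001 is closer to y = 899.
So the nearest intersection is the lower-left power point.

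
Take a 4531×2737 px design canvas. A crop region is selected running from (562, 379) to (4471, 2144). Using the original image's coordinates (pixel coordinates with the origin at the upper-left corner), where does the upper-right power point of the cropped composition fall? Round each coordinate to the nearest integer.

x = 3168 px, y = 967 px

Crop width = 4471 − 562 = 3909 px; one third is 1303.00 px.
Crop height = 2144 − 379 = 1765 px; one third is 588.33 px.
The upper-right point is two-thirds across and one-third down within the crop:
x = 562 + 2 × 1303.00 ≈ 3168; y = 379 + 1 × 588.33 ≈ 967.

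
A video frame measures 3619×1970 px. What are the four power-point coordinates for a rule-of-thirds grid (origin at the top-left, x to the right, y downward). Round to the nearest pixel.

(1206, 657), (2413, 657), (1206, 1313), (2413, 1313)

One third of 3619 is 1206.33; one third of 1970 is 656.67.
Vertical third lines at x = 1206 and x = 2413; horizontal third lines at y = 657 and y = 1313.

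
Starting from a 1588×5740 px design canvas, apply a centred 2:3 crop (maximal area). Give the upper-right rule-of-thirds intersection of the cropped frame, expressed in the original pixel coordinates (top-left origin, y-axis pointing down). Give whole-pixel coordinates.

1588/5740 < 2/3, so the 2:3 crop keeps the full width 1588 and trims height to 1588 × 3/2 = 2382.00 px.
Top offset = (5740 − 2382.00)/2 = 1679.00 px; left offset = 0.
Upper-right is two-thirds across and one-third down within the crop:
x = 0.00 + 2 × 1588.00/3 ≈ 1059; y = 1679.00 + 1 × 2382.00/3 ≈ 2473.

(1059, 2473)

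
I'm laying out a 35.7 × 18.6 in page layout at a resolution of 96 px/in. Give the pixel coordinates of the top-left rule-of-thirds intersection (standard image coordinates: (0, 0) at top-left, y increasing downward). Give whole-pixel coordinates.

(1142, 595)

In pixels the canvas is 35.7 × 96 = 3427.2 wide and 18.6 × 96 = 1785.6 tall.
The top-left point is one-third across and one-third down:
x = 1 × 3427.2/3 ≈ 1142; y = 1 × 1785.6/3 ≈ 595.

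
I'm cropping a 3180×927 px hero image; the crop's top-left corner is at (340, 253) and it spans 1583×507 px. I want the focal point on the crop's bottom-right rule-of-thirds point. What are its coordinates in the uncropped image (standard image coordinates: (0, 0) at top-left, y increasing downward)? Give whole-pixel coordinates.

x = 1395 px, y = 591 px

One third of the crop width 1583 is 527.67 px.
One third of the crop height 507 is 169.00 px.
The bottom-right point is two-thirds across and two-thirds down within the crop:
x = 340 + 2 × 527.67 ≈ 1395; y = 253 + 2 × 169.00 ≈ 591.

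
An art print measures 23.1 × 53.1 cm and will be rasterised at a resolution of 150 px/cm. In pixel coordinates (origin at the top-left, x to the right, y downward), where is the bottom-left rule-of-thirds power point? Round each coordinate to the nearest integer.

x = 1155 px, y = 5310 px

In pixels the canvas is 23.1 × 150 = 3465 wide and 53.1 × 150 = 7965 tall.
The bottom-left point is one-third across and two-thirds down:
x = 1 × 3465/3 ≈ 1155; y = 2 × 7965/3 ≈ 5310.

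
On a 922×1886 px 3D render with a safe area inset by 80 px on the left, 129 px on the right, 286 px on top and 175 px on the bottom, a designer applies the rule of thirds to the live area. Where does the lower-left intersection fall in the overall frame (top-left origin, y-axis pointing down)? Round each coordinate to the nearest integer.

x = 318 px, y = 1236 px

Content width = 922 − 80 − 129 = 713 px; content height = 1886 − 286 − 175 = 1425 px.
Lower-left is one-third across and two-thirds down within the live area.
x = 80 + 1 × 713/3 = 80 + 237.67 ≈ 318
y = 286 + 2 × 1425/3 = 286 + 950.00 ≈ 1236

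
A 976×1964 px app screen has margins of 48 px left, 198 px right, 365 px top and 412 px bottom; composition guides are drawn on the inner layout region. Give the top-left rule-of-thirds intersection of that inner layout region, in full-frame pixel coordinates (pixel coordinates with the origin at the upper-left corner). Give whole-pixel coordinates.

Content width = 976 − 48 − 198 = 730 px; content height = 1964 − 365 − 412 = 1187 px.
Top-left is one-third across and one-third down within the inner layout region.
x = 48 + 1 × 730/3 = 48 + 243.33 ≈ 291
y = 365 + 1 × 1187/3 = 365 + 395.67 ≈ 761

x = 291 px, y = 761 px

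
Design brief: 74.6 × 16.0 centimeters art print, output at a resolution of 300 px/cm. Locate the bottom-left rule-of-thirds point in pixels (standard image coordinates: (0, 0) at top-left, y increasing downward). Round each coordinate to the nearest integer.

In pixels the canvas is 74.6 × 300 = 22380 wide and 16.0 × 300 = 4800 tall.
The bottom-left point is one-third across and two-thirds down:
x = 1 × 22380/3 ≈ 7460; y = 2 × 4800/3 ≈ 3200.

x = 7460 px, y = 3200 px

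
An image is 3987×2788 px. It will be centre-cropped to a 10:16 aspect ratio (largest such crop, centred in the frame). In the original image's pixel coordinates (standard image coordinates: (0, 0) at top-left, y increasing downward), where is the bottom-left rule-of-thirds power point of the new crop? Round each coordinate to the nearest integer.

(1703, 1859)

3987/2788 > 10/16, so the 10:16 crop keeps the full height 2788 and trims width to 2788 × 10/16 = 1742.50 px.
Left offset = (3987 − 1742.50)/2 = 1122.25 px; top offset = 0.
Bottom-left is one-third across and two-thirds down within the crop:
x = 1122.25 + 1 × 1742.50/3 ≈ 1703; y = 0.00 + 2 × 2788.00/3 ≈ 1859.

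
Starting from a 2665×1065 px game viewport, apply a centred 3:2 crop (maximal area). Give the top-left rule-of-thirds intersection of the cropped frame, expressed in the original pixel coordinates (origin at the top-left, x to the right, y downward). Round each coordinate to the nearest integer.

2665/1065 > 3/2, so the 3:2 crop keeps the full height 1065 and trims width to 1065 × 3/2 = 1597.50 px.
Left offset = (2665 − 1597.50)/2 = 533.75 px; top offset = 0.
Top-left is one-third across and one-third down within the crop:
x = 533.75 + 1 × 1597.50/3 ≈ 1066; y = 0.00 + 1 × 1065.00/3 ≈ 355.

(1066, 355)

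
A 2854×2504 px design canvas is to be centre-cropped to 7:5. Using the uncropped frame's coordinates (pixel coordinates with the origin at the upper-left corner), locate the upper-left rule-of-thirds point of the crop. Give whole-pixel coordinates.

x = 951 px, y = 912 px

2854/2504 < 7/5, so the 7:5 crop keeps the full width 2854 and trims height to 2854 × 5/7 = 2038.57 px.
Top offset = (2504 − 2038.57)/2 = 232.71 px; left offset = 0.
Upper-left is one-third across and one-third down within the crop:
x = 0.00 + 1 × 2854.00/3 ≈ 951; y = 232.71 + 1 × 2038.57/3 ≈ 912.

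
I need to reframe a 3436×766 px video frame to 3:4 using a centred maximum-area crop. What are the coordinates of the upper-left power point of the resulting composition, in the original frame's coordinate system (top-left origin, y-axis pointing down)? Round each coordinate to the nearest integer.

3436/766 > 3/4, so the 3:4 crop keeps the full height 766 and trims width to 766 × 3/4 = 574.50 px.
Left offset = (3436 − 574.50)/2 = 1430.75 px; top offset = 0.
Upper-left is one-third across and one-third down within the crop:
x = 1430.75 + 1 × 574.50/3 ≈ 1622; y = 0.00 + 1 × 766.00/3 ≈ 255.

x = 1622 px, y = 255 px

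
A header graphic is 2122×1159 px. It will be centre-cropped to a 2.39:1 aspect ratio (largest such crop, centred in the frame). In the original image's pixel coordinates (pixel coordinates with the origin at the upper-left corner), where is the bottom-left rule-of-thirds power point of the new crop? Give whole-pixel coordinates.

x = 707 px, y = 727 px

2122/1159 < 2.39/1, so the 2.39:1 crop keeps the full width 2122 and trims height to 2122 × 1/2.39 = 887.87 px.
Top offset = (1159 − 887.87)/2 = 135.57 px; left offset = 0.
Bottom-left is one-third across and two-thirds down within the crop:
x = 0.00 + 1 × 2122.00/3 ≈ 707; y = 135.57 + 2 × 887.87/3 ≈ 727.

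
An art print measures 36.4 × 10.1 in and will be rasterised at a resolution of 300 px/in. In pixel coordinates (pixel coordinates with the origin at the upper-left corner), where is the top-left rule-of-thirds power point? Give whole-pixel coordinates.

In pixels the canvas is 36.4 × 300 = 10920 wide and 10.1 × 300 = 3030 tall.
The top-left point is one-third across and one-third down:
x = 1 × 10920/3 ≈ 3640; y = 1 × 3030/3 ≈ 1010.

(3640, 1010)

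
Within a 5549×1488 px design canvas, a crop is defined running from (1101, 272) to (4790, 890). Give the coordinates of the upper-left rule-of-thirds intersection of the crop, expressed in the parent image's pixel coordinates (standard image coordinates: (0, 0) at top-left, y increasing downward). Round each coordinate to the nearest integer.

Crop width = 4790 − 1101 = 3689 px; one third is 1229.67 px.
Crop height = 890 − 272 = 618 px; one third is 206.00 px.
The upper-left point is one-third across and one-third down within the crop:
x = 1101 + 1 × 1229.67 ≈ 2331; y = 272 + 1 × 206.00 ≈ 478.

(2331, 478)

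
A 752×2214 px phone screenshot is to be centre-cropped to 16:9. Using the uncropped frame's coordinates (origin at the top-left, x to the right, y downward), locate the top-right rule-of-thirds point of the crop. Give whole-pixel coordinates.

752/2214 < 16/9, so the 16:9 crop keeps the full width 752 and trims height to 752 × 9/16 = 423.00 px.
Top offset = (2214 − 423.00)/2 = 895.50 px; left offset = 0.
Top-right is two-thirds across and one-third down within the crop:
x = 0.00 + 2 × 752.00/3 ≈ 501; y = 895.50 + 1 × 423.00/3 ≈ 1037.

(501, 1037)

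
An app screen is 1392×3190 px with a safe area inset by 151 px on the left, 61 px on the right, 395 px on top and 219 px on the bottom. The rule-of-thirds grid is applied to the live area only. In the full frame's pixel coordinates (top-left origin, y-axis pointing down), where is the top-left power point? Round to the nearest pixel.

x = 544 px, y = 1254 px

Content width = 1392 − 151 − 61 = 1180 px; content height = 3190 − 395 − 219 = 2576 px.
Top-left is one-third across and one-third down within the live area.
x = 151 + 1 × 1180/3 = 151 + 393.33 ≈ 544
y = 395 + 1 × 2576/3 = 395 + 858.67 ≈ 1254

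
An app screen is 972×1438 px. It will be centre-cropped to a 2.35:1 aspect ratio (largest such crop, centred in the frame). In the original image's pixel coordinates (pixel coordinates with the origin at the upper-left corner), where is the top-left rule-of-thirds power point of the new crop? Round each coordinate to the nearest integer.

972/1438 < 2.35/1, so the 2.35:1 crop keeps the full width 972 and trims height to 972 × 1/2.35 = 413.62 px.
Top offset = (1438 − 413.62)/2 = 512.19 px; left offset = 0.
Top-left is one-third across and one-third down within the crop:
x = 0.00 + 1 × 972.00/3 ≈ 324; y = 512.19 + 1 × 413.62/3 ≈ 650.

x = 324 px, y = 650 px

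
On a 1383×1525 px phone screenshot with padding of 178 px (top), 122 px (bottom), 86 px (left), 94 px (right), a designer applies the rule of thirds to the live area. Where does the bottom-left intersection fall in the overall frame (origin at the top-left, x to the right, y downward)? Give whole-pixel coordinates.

x = 487 px, y = 995 px

Content width = 1383 − 86 − 94 = 1203 px; content height = 1525 − 178 − 122 = 1225 px.
Bottom-left is one-third across and two-thirds down within the live area.
x = 86 + 1 × 1203/3 = 86 + 401.00 ≈ 487
y = 178 + 2 × 1225/3 = 178 + 816.67 ≈ 995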